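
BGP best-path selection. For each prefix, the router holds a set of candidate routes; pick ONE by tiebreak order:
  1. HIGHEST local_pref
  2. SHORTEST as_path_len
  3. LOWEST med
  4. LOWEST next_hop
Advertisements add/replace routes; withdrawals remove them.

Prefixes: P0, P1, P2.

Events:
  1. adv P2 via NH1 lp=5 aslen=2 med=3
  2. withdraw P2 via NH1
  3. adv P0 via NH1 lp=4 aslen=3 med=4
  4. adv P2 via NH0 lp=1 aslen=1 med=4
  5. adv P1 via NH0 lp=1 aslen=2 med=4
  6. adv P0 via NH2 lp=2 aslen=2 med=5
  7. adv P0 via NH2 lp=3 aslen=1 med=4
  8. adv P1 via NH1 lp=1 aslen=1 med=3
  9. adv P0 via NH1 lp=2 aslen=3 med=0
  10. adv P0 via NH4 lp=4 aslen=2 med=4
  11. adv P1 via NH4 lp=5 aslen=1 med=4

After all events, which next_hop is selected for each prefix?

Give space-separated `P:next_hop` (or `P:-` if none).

Op 1: best P0=- P1=- P2=NH1
Op 2: best P0=- P1=- P2=-
Op 3: best P0=NH1 P1=- P2=-
Op 4: best P0=NH1 P1=- P2=NH0
Op 5: best P0=NH1 P1=NH0 P2=NH0
Op 6: best P0=NH1 P1=NH0 P2=NH0
Op 7: best P0=NH1 P1=NH0 P2=NH0
Op 8: best P0=NH1 P1=NH1 P2=NH0
Op 9: best P0=NH2 P1=NH1 P2=NH0
Op 10: best P0=NH4 P1=NH1 P2=NH0
Op 11: best P0=NH4 P1=NH4 P2=NH0

Answer: P0:NH4 P1:NH4 P2:NH0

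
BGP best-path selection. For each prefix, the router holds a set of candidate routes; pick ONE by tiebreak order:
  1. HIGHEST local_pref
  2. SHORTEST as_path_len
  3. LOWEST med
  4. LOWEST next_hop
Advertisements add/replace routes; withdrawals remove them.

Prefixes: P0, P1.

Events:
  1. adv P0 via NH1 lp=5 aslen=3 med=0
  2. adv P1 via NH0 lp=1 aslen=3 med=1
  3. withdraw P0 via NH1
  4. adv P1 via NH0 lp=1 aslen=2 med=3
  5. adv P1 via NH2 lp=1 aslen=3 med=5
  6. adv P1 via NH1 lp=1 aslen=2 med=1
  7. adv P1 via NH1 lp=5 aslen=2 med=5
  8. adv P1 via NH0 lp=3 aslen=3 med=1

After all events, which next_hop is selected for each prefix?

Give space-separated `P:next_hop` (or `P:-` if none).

Answer: P0:- P1:NH1

Derivation:
Op 1: best P0=NH1 P1=-
Op 2: best P0=NH1 P1=NH0
Op 3: best P0=- P1=NH0
Op 4: best P0=- P1=NH0
Op 5: best P0=- P1=NH0
Op 6: best P0=- P1=NH1
Op 7: best P0=- P1=NH1
Op 8: best P0=- P1=NH1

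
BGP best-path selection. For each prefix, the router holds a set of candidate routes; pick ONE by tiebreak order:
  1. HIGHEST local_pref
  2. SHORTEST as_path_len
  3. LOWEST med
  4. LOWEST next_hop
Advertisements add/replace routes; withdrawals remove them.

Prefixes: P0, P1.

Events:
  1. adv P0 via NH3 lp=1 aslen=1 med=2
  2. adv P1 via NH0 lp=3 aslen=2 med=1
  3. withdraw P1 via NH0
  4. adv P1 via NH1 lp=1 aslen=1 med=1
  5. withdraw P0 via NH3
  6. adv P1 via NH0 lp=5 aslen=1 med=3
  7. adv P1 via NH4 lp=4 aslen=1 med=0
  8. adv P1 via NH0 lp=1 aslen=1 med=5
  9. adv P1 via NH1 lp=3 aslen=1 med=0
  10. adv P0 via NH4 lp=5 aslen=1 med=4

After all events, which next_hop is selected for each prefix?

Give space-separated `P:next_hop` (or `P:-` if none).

Answer: P0:NH4 P1:NH4

Derivation:
Op 1: best P0=NH3 P1=-
Op 2: best P0=NH3 P1=NH0
Op 3: best P0=NH3 P1=-
Op 4: best P0=NH3 P1=NH1
Op 5: best P0=- P1=NH1
Op 6: best P0=- P1=NH0
Op 7: best P0=- P1=NH0
Op 8: best P0=- P1=NH4
Op 9: best P0=- P1=NH4
Op 10: best P0=NH4 P1=NH4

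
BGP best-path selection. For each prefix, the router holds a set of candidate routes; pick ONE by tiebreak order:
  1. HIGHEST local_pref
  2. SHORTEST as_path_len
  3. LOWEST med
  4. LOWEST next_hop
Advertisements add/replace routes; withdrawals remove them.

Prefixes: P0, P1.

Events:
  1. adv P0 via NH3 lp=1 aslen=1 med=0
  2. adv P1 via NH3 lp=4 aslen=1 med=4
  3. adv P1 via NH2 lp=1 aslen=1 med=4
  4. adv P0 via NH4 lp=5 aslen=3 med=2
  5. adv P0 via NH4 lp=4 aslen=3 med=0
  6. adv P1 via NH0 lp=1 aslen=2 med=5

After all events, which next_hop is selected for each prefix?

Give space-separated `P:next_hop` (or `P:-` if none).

Answer: P0:NH4 P1:NH3

Derivation:
Op 1: best P0=NH3 P1=-
Op 2: best P0=NH3 P1=NH3
Op 3: best P0=NH3 P1=NH3
Op 4: best P0=NH4 P1=NH3
Op 5: best P0=NH4 P1=NH3
Op 6: best P0=NH4 P1=NH3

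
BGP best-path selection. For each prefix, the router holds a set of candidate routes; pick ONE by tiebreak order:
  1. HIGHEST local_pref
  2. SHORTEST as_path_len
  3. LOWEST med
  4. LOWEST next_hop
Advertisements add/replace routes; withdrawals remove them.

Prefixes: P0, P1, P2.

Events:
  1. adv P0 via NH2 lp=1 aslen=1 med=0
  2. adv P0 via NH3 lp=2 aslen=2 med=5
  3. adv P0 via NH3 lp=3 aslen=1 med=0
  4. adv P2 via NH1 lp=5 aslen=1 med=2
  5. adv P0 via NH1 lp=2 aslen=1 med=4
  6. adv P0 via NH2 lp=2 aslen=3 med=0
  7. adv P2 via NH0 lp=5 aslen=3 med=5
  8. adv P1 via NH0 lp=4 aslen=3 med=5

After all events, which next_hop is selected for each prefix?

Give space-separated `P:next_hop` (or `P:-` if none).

Answer: P0:NH3 P1:NH0 P2:NH1

Derivation:
Op 1: best P0=NH2 P1=- P2=-
Op 2: best P0=NH3 P1=- P2=-
Op 3: best P0=NH3 P1=- P2=-
Op 4: best P0=NH3 P1=- P2=NH1
Op 5: best P0=NH3 P1=- P2=NH1
Op 6: best P0=NH3 P1=- P2=NH1
Op 7: best P0=NH3 P1=- P2=NH1
Op 8: best P0=NH3 P1=NH0 P2=NH1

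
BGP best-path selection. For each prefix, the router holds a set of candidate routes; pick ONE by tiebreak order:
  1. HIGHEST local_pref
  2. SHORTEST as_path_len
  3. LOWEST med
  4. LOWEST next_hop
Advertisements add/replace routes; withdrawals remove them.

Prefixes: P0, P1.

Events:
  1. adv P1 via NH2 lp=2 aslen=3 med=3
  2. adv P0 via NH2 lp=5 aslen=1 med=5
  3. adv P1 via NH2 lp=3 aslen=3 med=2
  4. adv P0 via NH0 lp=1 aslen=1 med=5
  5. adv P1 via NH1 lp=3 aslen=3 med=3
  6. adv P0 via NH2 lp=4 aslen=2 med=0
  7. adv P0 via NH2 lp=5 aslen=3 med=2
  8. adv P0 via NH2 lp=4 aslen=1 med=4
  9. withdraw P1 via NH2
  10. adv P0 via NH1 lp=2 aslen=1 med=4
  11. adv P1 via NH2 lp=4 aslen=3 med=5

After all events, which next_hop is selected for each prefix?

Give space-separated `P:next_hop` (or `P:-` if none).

Op 1: best P0=- P1=NH2
Op 2: best P0=NH2 P1=NH2
Op 3: best P0=NH2 P1=NH2
Op 4: best P0=NH2 P1=NH2
Op 5: best P0=NH2 P1=NH2
Op 6: best P0=NH2 P1=NH2
Op 7: best P0=NH2 P1=NH2
Op 8: best P0=NH2 P1=NH2
Op 9: best P0=NH2 P1=NH1
Op 10: best P0=NH2 P1=NH1
Op 11: best P0=NH2 P1=NH2

Answer: P0:NH2 P1:NH2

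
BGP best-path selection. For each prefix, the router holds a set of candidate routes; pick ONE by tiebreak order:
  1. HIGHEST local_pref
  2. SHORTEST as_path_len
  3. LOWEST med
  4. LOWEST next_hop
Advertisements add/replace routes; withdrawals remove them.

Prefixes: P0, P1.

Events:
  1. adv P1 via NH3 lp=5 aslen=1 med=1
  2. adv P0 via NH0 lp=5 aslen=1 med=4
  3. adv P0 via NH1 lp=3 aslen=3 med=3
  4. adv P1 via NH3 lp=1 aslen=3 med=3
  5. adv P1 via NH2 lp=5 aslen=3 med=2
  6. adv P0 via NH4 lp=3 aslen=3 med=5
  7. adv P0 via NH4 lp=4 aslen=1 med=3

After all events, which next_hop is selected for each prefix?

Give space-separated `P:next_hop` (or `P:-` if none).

Op 1: best P0=- P1=NH3
Op 2: best P0=NH0 P1=NH3
Op 3: best P0=NH0 P1=NH3
Op 4: best P0=NH0 P1=NH3
Op 5: best P0=NH0 P1=NH2
Op 6: best P0=NH0 P1=NH2
Op 7: best P0=NH0 P1=NH2

Answer: P0:NH0 P1:NH2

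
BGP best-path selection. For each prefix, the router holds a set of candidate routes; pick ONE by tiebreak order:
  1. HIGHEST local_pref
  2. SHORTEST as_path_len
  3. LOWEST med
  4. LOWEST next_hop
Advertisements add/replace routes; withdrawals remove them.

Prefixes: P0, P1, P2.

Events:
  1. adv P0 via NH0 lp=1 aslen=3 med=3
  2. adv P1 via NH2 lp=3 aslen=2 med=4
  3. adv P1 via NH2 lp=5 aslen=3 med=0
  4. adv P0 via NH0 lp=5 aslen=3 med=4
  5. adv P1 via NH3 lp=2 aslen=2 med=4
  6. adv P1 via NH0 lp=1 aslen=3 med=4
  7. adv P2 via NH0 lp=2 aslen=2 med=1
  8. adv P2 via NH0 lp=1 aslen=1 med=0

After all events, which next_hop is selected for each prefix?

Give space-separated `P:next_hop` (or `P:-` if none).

Op 1: best P0=NH0 P1=- P2=-
Op 2: best P0=NH0 P1=NH2 P2=-
Op 3: best P0=NH0 P1=NH2 P2=-
Op 4: best P0=NH0 P1=NH2 P2=-
Op 5: best P0=NH0 P1=NH2 P2=-
Op 6: best P0=NH0 P1=NH2 P2=-
Op 7: best P0=NH0 P1=NH2 P2=NH0
Op 8: best P0=NH0 P1=NH2 P2=NH0

Answer: P0:NH0 P1:NH2 P2:NH0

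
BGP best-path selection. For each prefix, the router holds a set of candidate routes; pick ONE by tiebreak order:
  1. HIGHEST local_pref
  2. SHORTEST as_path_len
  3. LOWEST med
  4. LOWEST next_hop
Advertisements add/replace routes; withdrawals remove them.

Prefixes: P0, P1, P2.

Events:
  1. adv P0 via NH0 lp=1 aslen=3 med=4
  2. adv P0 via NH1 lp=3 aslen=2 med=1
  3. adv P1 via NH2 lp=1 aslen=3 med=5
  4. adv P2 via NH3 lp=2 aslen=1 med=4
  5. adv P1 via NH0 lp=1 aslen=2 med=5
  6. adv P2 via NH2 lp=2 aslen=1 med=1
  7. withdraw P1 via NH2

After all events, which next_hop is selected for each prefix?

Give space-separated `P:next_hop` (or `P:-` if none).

Answer: P0:NH1 P1:NH0 P2:NH2

Derivation:
Op 1: best P0=NH0 P1=- P2=-
Op 2: best P0=NH1 P1=- P2=-
Op 3: best P0=NH1 P1=NH2 P2=-
Op 4: best P0=NH1 P1=NH2 P2=NH3
Op 5: best P0=NH1 P1=NH0 P2=NH3
Op 6: best P0=NH1 P1=NH0 P2=NH2
Op 7: best P0=NH1 P1=NH0 P2=NH2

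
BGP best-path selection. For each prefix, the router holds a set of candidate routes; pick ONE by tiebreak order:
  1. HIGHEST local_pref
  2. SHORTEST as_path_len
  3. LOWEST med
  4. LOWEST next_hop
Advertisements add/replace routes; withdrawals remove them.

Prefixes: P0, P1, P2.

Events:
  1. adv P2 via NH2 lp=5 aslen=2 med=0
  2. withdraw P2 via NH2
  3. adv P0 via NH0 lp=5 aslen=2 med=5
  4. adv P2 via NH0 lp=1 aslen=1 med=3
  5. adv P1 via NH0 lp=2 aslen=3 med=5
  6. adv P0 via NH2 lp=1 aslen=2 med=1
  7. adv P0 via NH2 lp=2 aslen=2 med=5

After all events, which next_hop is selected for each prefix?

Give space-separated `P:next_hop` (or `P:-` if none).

Answer: P0:NH0 P1:NH0 P2:NH0

Derivation:
Op 1: best P0=- P1=- P2=NH2
Op 2: best P0=- P1=- P2=-
Op 3: best P0=NH0 P1=- P2=-
Op 4: best P0=NH0 P1=- P2=NH0
Op 5: best P0=NH0 P1=NH0 P2=NH0
Op 6: best P0=NH0 P1=NH0 P2=NH0
Op 7: best P0=NH0 P1=NH0 P2=NH0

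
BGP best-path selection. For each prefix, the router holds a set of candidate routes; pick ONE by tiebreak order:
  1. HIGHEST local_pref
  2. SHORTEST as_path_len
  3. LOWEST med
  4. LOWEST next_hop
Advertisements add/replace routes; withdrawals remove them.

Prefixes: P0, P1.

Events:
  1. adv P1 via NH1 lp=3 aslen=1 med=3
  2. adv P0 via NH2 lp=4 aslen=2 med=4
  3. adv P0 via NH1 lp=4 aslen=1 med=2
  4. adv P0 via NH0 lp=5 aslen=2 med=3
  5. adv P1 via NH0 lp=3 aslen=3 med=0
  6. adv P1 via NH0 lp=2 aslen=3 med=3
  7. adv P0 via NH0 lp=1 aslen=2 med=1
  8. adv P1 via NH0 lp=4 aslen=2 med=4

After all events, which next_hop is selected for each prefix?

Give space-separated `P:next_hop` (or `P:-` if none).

Answer: P0:NH1 P1:NH0

Derivation:
Op 1: best P0=- P1=NH1
Op 2: best P0=NH2 P1=NH1
Op 3: best P0=NH1 P1=NH1
Op 4: best P0=NH0 P1=NH1
Op 5: best P0=NH0 P1=NH1
Op 6: best P0=NH0 P1=NH1
Op 7: best P0=NH1 P1=NH1
Op 8: best P0=NH1 P1=NH0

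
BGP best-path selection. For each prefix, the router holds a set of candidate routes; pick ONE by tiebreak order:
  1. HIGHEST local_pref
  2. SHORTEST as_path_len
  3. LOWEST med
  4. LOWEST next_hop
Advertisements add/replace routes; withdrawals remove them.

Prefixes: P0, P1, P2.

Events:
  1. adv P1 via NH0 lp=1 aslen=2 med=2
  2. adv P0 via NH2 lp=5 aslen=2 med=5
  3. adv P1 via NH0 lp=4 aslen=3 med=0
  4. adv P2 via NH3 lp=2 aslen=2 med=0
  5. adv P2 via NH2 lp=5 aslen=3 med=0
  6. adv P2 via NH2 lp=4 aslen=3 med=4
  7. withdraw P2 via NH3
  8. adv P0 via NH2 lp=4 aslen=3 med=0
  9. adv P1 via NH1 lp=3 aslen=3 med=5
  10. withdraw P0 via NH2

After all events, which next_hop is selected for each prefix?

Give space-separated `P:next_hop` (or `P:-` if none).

Answer: P0:- P1:NH0 P2:NH2

Derivation:
Op 1: best P0=- P1=NH0 P2=-
Op 2: best P0=NH2 P1=NH0 P2=-
Op 3: best P0=NH2 P1=NH0 P2=-
Op 4: best P0=NH2 P1=NH0 P2=NH3
Op 5: best P0=NH2 P1=NH0 P2=NH2
Op 6: best P0=NH2 P1=NH0 P2=NH2
Op 7: best P0=NH2 P1=NH0 P2=NH2
Op 8: best P0=NH2 P1=NH0 P2=NH2
Op 9: best P0=NH2 P1=NH0 P2=NH2
Op 10: best P0=- P1=NH0 P2=NH2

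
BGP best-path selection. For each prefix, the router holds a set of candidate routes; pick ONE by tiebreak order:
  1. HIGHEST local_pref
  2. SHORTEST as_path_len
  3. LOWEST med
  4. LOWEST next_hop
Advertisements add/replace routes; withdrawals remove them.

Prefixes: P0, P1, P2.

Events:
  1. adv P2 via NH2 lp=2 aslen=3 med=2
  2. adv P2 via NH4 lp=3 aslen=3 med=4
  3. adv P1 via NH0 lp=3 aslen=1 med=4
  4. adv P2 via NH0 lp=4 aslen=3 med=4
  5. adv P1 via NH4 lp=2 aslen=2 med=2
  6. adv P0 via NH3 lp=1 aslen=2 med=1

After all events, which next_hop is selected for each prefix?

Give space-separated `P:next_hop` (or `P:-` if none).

Answer: P0:NH3 P1:NH0 P2:NH0

Derivation:
Op 1: best P0=- P1=- P2=NH2
Op 2: best P0=- P1=- P2=NH4
Op 3: best P0=- P1=NH0 P2=NH4
Op 4: best P0=- P1=NH0 P2=NH0
Op 5: best P0=- P1=NH0 P2=NH0
Op 6: best P0=NH3 P1=NH0 P2=NH0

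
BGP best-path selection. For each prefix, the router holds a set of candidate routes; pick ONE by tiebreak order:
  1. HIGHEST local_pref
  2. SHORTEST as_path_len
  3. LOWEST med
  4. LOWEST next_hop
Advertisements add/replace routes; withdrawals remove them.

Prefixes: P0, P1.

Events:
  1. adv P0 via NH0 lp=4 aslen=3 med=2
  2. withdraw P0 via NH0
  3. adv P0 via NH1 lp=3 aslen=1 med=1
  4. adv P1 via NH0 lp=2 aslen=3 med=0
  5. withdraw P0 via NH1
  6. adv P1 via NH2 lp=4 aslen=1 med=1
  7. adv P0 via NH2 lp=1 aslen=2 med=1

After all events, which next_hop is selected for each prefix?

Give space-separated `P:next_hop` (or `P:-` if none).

Answer: P0:NH2 P1:NH2

Derivation:
Op 1: best P0=NH0 P1=-
Op 2: best P0=- P1=-
Op 3: best P0=NH1 P1=-
Op 4: best P0=NH1 P1=NH0
Op 5: best P0=- P1=NH0
Op 6: best P0=- P1=NH2
Op 7: best P0=NH2 P1=NH2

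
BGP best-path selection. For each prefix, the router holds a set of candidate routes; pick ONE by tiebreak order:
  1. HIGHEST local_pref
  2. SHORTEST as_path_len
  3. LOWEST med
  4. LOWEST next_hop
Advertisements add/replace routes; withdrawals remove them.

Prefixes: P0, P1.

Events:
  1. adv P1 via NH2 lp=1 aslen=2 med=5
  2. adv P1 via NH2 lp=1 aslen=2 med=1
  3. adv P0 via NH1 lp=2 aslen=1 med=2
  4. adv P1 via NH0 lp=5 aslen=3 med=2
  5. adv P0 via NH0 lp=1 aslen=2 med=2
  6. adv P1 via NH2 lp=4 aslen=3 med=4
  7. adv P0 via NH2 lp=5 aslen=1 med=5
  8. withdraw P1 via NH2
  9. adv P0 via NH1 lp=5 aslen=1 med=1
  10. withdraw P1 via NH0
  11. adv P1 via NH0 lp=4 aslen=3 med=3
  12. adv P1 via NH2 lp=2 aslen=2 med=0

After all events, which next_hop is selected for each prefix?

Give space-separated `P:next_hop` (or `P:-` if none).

Answer: P0:NH1 P1:NH0

Derivation:
Op 1: best P0=- P1=NH2
Op 2: best P0=- P1=NH2
Op 3: best P0=NH1 P1=NH2
Op 4: best P0=NH1 P1=NH0
Op 5: best P0=NH1 P1=NH0
Op 6: best P0=NH1 P1=NH0
Op 7: best P0=NH2 P1=NH0
Op 8: best P0=NH2 P1=NH0
Op 9: best P0=NH1 P1=NH0
Op 10: best P0=NH1 P1=-
Op 11: best P0=NH1 P1=NH0
Op 12: best P0=NH1 P1=NH0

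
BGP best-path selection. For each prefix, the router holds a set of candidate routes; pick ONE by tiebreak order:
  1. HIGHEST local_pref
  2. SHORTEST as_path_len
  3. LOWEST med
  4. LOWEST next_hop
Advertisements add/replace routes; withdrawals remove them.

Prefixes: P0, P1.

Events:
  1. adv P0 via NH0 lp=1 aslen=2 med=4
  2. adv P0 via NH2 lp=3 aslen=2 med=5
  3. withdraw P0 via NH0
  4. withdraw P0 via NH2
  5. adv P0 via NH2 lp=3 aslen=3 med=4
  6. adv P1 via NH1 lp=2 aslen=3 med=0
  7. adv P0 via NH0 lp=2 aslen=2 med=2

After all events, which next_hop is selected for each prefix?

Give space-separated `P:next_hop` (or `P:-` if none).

Answer: P0:NH2 P1:NH1

Derivation:
Op 1: best P0=NH0 P1=-
Op 2: best P0=NH2 P1=-
Op 3: best P0=NH2 P1=-
Op 4: best P0=- P1=-
Op 5: best P0=NH2 P1=-
Op 6: best P0=NH2 P1=NH1
Op 7: best P0=NH2 P1=NH1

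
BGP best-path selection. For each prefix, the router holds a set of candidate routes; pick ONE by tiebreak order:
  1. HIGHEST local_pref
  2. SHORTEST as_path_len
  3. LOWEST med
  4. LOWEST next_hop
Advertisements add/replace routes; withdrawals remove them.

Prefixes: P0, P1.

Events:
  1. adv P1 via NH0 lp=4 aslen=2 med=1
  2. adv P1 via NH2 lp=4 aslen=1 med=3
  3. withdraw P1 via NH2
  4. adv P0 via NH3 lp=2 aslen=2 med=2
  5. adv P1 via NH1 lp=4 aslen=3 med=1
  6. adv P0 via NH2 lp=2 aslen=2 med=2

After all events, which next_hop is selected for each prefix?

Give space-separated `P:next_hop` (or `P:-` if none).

Answer: P0:NH2 P1:NH0

Derivation:
Op 1: best P0=- P1=NH0
Op 2: best P0=- P1=NH2
Op 3: best P0=- P1=NH0
Op 4: best P0=NH3 P1=NH0
Op 5: best P0=NH3 P1=NH0
Op 6: best P0=NH2 P1=NH0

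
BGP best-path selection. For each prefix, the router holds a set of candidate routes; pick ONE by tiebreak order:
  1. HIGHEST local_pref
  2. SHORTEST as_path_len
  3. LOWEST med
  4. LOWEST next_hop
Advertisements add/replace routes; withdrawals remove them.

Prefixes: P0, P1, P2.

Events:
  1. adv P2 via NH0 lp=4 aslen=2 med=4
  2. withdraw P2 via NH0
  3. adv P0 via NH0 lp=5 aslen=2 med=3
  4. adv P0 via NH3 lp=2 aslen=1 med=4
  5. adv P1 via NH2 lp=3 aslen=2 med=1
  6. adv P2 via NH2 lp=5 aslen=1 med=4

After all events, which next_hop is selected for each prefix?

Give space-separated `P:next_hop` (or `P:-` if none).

Op 1: best P0=- P1=- P2=NH0
Op 2: best P0=- P1=- P2=-
Op 3: best P0=NH0 P1=- P2=-
Op 4: best P0=NH0 P1=- P2=-
Op 5: best P0=NH0 P1=NH2 P2=-
Op 6: best P0=NH0 P1=NH2 P2=NH2

Answer: P0:NH0 P1:NH2 P2:NH2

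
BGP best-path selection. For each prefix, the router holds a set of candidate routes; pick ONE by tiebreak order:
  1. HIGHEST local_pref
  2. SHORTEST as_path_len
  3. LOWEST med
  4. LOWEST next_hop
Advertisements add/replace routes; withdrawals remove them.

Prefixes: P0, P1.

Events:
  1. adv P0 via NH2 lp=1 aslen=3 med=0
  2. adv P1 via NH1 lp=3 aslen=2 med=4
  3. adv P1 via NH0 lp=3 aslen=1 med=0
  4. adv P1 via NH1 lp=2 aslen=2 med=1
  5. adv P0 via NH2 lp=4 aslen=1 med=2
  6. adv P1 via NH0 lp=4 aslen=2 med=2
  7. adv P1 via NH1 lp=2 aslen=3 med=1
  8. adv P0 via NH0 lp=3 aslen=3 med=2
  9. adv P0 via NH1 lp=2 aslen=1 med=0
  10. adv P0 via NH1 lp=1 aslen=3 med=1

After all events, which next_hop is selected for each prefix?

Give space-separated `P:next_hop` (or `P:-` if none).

Answer: P0:NH2 P1:NH0

Derivation:
Op 1: best P0=NH2 P1=-
Op 2: best P0=NH2 P1=NH1
Op 3: best P0=NH2 P1=NH0
Op 4: best P0=NH2 P1=NH0
Op 5: best P0=NH2 P1=NH0
Op 6: best P0=NH2 P1=NH0
Op 7: best P0=NH2 P1=NH0
Op 8: best P0=NH2 P1=NH0
Op 9: best P0=NH2 P1=NH0
Op 10: best P0=NH2 P1=NH0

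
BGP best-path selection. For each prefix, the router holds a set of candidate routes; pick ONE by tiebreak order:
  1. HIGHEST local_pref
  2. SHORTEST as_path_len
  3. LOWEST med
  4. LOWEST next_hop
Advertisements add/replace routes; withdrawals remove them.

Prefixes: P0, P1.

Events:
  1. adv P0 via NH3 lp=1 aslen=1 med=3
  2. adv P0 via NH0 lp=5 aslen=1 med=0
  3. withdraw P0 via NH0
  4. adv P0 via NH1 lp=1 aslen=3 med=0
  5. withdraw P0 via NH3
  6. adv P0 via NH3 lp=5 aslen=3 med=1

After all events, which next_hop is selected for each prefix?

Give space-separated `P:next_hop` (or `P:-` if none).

Op 1: best P0=NH3 P1=-
Op 2: best P0=NH0 P1=-
Op 3: best P0=NH3 P1=-
Op 4: best P0=NH3 P1=-
Op 5: best P0=NH1 P1=-
Op 6: best P0=NH3 P1=-

Answer: P0:NH3 P1:-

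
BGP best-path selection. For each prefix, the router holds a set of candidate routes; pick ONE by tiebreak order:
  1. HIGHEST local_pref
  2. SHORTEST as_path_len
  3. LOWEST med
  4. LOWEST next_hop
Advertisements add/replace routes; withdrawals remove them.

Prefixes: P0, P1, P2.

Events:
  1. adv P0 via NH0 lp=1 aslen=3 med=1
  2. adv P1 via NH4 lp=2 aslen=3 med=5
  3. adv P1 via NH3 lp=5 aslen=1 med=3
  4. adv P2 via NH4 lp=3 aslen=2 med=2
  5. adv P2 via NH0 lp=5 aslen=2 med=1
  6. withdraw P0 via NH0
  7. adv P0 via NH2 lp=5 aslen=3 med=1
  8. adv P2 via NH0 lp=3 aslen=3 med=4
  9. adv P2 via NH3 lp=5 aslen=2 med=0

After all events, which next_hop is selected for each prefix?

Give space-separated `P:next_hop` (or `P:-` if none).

Answer: P0:NH2 P1:NH3 P2:NH3

Derivation:
Op 1: best P0=NH0 P1=- P2=-
Op 2: best P0=NH0 P1=NH4 P2=-
Op 3: best P0=NH0 P1=NH3 P2=-
Op 4: best P0=NH0 P1=NH3 P2=NH4
Op 5: best P0=NH0 P1=NH3 P2=NH0
Op 6: best P0=- P1=NH3 P2=NH0
Op 7: best P0=NH2 P1=NH3 P2=NH0
Op 8: best P0=NH2 P1=NH3 P2=NH4
Op 9: best P0=NH2 P1=NH3 P2=NH3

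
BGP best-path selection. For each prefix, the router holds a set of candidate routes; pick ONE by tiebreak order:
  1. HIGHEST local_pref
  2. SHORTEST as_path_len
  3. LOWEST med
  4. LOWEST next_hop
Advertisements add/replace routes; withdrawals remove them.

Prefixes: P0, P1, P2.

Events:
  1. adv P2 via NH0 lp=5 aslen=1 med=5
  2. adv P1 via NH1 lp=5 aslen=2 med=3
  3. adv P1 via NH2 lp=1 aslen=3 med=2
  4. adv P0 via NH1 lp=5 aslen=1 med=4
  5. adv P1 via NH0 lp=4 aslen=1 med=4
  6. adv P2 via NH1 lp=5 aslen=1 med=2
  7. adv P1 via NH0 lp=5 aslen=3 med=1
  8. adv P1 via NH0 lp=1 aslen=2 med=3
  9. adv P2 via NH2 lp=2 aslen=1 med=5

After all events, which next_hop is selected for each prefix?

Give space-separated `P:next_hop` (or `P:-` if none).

Op 1: best P0=- P1=- P2=NH0
Op 2: best P0=- P1=NH1 P2=NH0
Op 3: best P0=- P1=NH1 P2=NH0
Op 4: best P0=NH1 P1=NH1 P2=NH0
Op 5: best P0=NH1 P1=NH1 P2=NH0
Op 6: best P0=NH1 P1=NH1 P2=NH1
Op 7: best P0=NH1 P1=NH1 P2=NH1
Op 8: best P0=NH1 P1=NH1 P2=NH1
Op 9: best P0=NH1 P1=NH1 P2=NH1

Answer: P0:NH1 P1:NH1 P2:NH1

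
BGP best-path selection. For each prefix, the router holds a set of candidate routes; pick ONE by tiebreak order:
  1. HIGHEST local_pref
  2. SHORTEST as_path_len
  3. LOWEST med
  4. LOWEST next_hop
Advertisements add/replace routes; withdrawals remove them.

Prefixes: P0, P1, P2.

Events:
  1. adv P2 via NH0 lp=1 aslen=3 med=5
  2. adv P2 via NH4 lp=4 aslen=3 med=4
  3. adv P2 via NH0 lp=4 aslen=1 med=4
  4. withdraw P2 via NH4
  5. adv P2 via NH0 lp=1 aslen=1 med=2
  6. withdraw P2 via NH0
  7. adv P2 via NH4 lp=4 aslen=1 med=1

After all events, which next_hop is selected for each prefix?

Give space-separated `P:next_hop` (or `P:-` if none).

Op 1: best P0=- P1=- P2=NH0
Op 2: best P0=- P1=- P2=NH4
Op 3: best P0=- P1=- P2=NH0
Op 4: best P0=- P1=- P2=NH0
Op 5: best P0=- P1=- P2=NH0
Op 6: best P0=- P1=- P2=-
Op 7: best P0=- P1=- P2=NH4

Answer: P0:- P1:- P2:NH4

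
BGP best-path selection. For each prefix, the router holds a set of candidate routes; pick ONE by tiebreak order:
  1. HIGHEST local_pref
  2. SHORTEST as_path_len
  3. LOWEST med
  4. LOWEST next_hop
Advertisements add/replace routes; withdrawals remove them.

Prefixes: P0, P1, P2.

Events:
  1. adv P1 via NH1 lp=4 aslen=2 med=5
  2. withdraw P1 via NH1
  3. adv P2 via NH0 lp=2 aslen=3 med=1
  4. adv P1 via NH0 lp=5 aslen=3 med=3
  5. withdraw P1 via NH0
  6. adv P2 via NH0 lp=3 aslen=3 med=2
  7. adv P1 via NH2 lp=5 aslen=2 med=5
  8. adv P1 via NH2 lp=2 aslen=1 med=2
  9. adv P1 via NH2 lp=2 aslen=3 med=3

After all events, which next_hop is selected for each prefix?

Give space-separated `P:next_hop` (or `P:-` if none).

Op 1: best P0=- P1=NH1 P2=-
Op 2: best P0=- P1=- P2=-
Op 3: best P0=- P1=- P2=NH0
Op 4: best P0=- P1=NH0 P2=NH0
Op 5: best P0=- P1=- P2=NH0
Op 6: best P0=- P1=- P2=NH0
Op 7: best P0=- P1=NH2 P2=NH0
Op 8: best P0=- P1=NH2 P2=NH0
Op 9: best P0=- P1=NH2 P2=NH0

Answer: P0:- P1:NH2 P2:NH0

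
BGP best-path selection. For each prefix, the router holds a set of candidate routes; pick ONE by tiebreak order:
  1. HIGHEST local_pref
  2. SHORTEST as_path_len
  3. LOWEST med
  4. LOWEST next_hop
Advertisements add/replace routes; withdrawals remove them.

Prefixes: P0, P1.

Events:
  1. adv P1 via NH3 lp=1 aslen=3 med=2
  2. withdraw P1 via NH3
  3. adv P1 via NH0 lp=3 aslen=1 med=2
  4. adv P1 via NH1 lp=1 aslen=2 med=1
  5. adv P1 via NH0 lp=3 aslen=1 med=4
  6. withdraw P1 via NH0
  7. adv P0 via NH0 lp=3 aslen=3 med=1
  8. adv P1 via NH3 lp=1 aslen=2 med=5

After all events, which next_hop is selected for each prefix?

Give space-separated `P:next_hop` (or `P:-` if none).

Answer: P0:NH0 P1:NH1

Derivation:
Op 1: best P0=- P1=NH3
Op 2: best P0=- P1=-
Op 3: best P0=- P1=NH0
Op 4: best P0=- P1=NH0
Op 5: best P0=- P1=NH0
Op 6: best P0=- P1=NH1
Op 7: best P0=NH0 P1=NH1
Op 8: best P0=NH0 P1=NH1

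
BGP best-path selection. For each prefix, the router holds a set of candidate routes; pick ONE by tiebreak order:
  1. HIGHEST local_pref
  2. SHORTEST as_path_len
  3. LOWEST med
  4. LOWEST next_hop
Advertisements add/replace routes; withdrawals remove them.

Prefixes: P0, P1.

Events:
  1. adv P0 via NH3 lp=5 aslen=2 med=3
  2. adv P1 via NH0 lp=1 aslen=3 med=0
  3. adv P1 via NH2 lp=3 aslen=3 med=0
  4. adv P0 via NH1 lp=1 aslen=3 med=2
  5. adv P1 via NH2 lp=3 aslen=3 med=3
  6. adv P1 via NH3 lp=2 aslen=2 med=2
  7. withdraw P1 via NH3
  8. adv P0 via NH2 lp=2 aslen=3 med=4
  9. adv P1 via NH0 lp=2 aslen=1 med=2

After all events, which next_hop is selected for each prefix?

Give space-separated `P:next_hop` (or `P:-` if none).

Answer: P0:NH3 P1:NH2

Derivation:
Op 1: best P0=NH3 P1=-
Op 2: best P0=NH3 P1=NH0
Op 3: best P0=NH3 P1=NH2
Op 4: best P0=NH3 P1=NH2
Op 5: best P0=NH3 P1=NH2
Op 6: best P0=NH3 P1=NH2
Op 7: best P0=NH3 P1=NH2
Op 8: best P0=NH3 P1=NH2
Op 9: best P0=NH3 P1=NH2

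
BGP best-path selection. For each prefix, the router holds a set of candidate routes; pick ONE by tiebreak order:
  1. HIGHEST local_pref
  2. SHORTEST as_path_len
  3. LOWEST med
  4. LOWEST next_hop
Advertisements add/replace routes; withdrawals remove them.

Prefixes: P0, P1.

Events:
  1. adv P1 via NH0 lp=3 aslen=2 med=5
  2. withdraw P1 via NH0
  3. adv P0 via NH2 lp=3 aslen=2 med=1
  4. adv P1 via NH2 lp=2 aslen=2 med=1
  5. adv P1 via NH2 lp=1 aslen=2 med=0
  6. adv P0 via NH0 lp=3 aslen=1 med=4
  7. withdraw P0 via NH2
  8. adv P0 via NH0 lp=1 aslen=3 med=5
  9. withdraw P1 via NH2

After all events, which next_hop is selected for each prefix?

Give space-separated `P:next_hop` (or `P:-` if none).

Op 1: best P0=- P1=NH0
Op 2: best P0=- P1=-
Op 3: best P0=NH2 P1=-
Op 4: best P0=NH2 P1=NH2
Op 5: best P0=NH2 P1=NH2
Op 6: best P0=NH0 P1=NH2
Op 7: best P0=NH0 P1=NH2
Op 8: best P0=NH0 P1=NH2
Op 9: best P0=NH0 P1=-

Answer: P0:NH0 P1:-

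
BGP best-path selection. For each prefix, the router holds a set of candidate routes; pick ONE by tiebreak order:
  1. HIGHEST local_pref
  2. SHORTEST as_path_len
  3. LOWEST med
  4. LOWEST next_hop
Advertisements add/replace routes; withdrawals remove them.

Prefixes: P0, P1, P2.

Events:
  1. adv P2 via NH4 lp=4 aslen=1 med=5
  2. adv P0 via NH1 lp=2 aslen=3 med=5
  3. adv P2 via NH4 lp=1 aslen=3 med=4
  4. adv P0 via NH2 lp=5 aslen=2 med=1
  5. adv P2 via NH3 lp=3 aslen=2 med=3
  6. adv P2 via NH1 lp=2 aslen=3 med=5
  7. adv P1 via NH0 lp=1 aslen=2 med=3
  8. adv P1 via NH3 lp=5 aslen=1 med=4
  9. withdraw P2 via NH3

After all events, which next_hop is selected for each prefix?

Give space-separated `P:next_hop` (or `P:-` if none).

Answer: P0:NH2 P1:NH3 P2:NH1

Derivation:
Op 1: best P0=- P1=- P2=NH4
Op 2: best P0=NH1 P1=- P2=NH4
Op 3: best P0=NH1 P1=- P2=NH4
Op 4: best P0=NH2 P1=- P2=NH4
Op 5: best P0=NH2 P1=- P2=NH3
Op 6: best P0=NH2 P1=- P2=NH3
Op 7: best P0=NH2 P1=NH0 P2=NH3
Op 8: best P0=NH2 P1=NH3 P2=NH3
Op 9: best P0=NH2 P1=NH3 P2=NH1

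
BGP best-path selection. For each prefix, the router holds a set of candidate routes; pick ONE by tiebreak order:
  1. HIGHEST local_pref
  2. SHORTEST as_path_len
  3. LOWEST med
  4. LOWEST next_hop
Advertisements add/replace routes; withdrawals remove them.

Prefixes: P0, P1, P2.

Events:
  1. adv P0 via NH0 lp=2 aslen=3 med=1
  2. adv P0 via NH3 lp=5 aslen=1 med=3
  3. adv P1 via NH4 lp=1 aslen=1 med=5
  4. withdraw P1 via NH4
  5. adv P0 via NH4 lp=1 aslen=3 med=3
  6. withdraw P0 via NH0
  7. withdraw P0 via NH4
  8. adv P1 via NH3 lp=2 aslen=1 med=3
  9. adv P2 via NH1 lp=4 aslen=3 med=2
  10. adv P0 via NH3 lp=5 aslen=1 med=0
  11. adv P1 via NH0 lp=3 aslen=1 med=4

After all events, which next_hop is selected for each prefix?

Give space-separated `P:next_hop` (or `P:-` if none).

Answer: P0:NH3 P1:NH0 P2:NH1

Derivation:
Op 1: best P0=NH0 P1=- P2=-
Op 2: best P0=NH3 P1=- P2=-
Op 3: best P0=NH3 P1=NH4 P2=-
Op 4: best P0=NH3 P1=- P2=-
Op 5: best P0=NH3 P1=- P2=-
Op 6: best P0=NH3 P1=- P2=-
Op 7: best P0=NH3 P1=- P2=-
Op 8: best P0=NH3 P1=NH3 P2=-
Op 9: best P0=NH3 P1=NH3 P2=NH1
Op 10: best P0=NH3 P1=NH3 P2=NH1
Op 11: best P0=NH3 P1=NH0 P2=NH1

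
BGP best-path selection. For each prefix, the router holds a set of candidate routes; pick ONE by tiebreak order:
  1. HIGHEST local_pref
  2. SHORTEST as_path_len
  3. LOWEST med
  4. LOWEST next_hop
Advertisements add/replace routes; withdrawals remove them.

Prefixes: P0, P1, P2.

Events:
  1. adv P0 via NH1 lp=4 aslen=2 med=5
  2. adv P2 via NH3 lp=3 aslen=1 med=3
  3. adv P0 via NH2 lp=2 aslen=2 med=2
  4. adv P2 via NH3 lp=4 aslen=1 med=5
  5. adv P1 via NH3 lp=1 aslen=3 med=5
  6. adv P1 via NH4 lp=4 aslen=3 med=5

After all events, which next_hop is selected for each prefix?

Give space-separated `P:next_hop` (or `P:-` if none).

Answer: P0:NH1 P1:NH4 P2:NH3

Derivation:
Op 1: best P0=NH1 P1=- P2=-
Op 2: best P0=NH1 P1=- P2=NH3
Op 3: best P0=NH1 P1=- P2=NH3
Op 4: best P0=NH1 P1=- P2=NH3
Op 5: best P0=NH1 P1=NH3 P2=NH3
Op 6: best P0=NH1 P1=NH4 P2=NH3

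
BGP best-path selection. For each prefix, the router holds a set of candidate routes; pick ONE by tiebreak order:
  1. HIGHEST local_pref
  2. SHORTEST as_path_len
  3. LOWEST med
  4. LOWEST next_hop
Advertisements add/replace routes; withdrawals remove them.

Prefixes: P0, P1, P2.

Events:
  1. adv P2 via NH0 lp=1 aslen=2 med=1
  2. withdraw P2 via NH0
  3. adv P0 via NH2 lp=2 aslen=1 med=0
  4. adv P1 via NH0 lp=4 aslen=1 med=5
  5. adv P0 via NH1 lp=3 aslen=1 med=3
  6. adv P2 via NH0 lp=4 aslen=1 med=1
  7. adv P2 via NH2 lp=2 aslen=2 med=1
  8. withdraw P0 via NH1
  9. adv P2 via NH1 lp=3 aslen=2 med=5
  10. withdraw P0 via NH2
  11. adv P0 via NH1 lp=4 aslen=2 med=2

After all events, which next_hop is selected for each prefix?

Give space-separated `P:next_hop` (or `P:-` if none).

Answer: P0:NH1 P1:NH0 P2:NH0

Derivation:
Op 1: best P0=- P1=- P2=NH0
Op 2: best P0=- P1=- P2=-
Op 3: best P0=NH2 P1=- P2=-
Op 4: best P0=NH2 P1=NH0 P2=-
Op 5: best P0=NH1 P1=NH0 P2=-
Op 6: best P0=NH1 P1=NH0 P2=NH0
Op 7: best P0=NH1 P1=NH0 P2=NH0
Op 8: best P0=NH2 P1=NH0 P2=NH0
Op 9: best P0=NH2 P1=NH0 P2=NH0
Op 10: best P0=- P1=NH0 P2=NH0
Op 11: best P0=NH1 P1=NH0 P2=NH0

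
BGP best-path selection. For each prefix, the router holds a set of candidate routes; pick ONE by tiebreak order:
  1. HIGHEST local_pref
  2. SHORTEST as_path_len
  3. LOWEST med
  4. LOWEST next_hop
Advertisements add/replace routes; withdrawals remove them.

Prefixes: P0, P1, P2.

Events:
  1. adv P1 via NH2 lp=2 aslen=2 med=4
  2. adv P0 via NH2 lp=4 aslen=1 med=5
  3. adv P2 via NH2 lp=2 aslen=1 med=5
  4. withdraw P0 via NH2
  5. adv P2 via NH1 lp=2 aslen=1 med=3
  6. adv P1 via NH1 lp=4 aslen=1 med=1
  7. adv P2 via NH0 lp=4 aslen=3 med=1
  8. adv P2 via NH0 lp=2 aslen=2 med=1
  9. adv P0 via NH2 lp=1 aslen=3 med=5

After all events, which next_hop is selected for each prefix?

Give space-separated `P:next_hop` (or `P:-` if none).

Answer: P0:NH2 P1:NH1 P2:NH1

Derivation:
Op 1: best P0=- P1=NH2 P2=-
Op 2: best P0=NH2 P1=NH2 P2=-
Op 3: best P0=NH2 P1=NH2 P2=NH2
Op 4: best P0=- P1=NH2 P2=NH2
Op 5: best P0=- P1=NH2 P2=NH1
Op 6: best P0=- P1=NH1 P2=NH1
Op 7: best P0=- P1=NH1 P2=NH0
Op 8: best P0=- P1=NH1 P2=NH1
Op 9: best P0=NH2 P1=NH1 P2=NH1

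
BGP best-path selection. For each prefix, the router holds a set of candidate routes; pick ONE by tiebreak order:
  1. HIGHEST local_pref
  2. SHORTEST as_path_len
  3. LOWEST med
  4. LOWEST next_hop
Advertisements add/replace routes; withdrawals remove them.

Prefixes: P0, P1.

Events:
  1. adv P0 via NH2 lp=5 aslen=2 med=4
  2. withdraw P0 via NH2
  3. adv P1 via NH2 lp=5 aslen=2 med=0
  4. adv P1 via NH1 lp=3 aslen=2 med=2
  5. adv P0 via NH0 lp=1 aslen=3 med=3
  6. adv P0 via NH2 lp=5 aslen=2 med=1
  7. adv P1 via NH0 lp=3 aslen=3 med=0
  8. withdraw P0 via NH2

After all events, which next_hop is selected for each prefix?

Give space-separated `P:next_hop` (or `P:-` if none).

Answer: P0:NH0 P1:NH2

Derivation:
Op 1: best P0=NH2 P1=-
Op 2: best P0=- P1=-
Op 3: best P0=- P1=NH2
Op 4: best P0=- P1=NH2
Op 5: best P0=NH0 P1=NH2
Op 6: best P0=NH2 P1=NH2
Op 7: best P0=NH2 P1=NH2
Op 8: best P0=NH0 P1=NH2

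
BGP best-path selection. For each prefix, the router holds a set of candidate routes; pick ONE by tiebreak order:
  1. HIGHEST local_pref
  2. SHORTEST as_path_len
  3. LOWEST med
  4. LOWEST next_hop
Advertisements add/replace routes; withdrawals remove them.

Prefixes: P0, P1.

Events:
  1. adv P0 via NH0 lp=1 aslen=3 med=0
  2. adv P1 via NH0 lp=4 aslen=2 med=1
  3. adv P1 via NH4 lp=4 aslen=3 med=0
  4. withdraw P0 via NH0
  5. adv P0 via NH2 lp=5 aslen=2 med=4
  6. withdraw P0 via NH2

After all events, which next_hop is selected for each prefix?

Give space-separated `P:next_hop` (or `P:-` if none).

Op 1: best P0=NH0 P1=-
Op 2: best P0=NH0 P1=NH0
Op 3: best P0=NH0 P1=NH0
Op 4: best P0=- P1=NH0
Op 5: best P0=NH2 P1=NH0
Op 6: best P0=- P1=NH0

Answer: P0:- P1:NH0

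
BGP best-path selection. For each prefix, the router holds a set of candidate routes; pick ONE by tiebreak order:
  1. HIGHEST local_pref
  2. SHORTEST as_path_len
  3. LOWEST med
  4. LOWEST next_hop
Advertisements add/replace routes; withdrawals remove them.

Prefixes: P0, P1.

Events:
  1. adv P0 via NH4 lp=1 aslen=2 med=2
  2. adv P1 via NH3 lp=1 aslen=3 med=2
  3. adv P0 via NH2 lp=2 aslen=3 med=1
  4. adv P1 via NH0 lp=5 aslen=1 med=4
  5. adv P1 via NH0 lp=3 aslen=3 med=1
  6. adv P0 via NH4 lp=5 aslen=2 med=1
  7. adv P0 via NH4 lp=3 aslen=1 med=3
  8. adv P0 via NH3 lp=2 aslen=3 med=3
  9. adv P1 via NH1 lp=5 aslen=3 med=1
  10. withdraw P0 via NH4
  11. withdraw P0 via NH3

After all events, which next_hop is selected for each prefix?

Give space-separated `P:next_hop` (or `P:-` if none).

Answer: P0:NH2 P1:NH1

Derivation:
Op 1: best P0=NH4 P1=-
Op 2: best P0=NH4 P1=NH3
Op 3: best P0=NH2 P1=NH3
Op 4: best P0=NH2 P1=NH0
Op 5: best P0=NH2 P1=NH0
Op 6: best P0=NH4 P1=NH0
Op 7: best P0=NH4 P1=NH0
Op 8: best P0=NH4 P1=NH0
Op 9: best P0=NH4 P1=NH1
Op 10: best P0=NH2 P1=NH1
Op 11: best P0=NH2 P1=NH1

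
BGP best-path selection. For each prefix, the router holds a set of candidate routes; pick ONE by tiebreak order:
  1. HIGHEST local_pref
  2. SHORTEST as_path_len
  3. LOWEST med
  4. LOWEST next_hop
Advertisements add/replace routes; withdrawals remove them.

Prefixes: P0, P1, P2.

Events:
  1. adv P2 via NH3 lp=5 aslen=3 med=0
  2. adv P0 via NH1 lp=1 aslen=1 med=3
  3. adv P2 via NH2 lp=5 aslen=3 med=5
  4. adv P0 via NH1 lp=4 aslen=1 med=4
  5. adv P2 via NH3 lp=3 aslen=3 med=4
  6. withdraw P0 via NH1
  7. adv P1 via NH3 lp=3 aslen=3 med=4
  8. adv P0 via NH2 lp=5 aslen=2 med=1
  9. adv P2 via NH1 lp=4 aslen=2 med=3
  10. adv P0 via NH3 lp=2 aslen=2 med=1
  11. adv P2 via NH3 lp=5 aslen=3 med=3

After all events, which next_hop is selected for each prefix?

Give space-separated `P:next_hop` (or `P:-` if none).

Op 1: best P0=- P1=- P2=NH3
Op 2: best P0=NH1 P1=- P2=NH3
Op 3: best P0=NH1 P1=- P2=NH3
Op 4: best P0=NH1 P1=- P2=NH3
Op 5: best P0=NH1 P1=- P2=NH2
Op 6: best P0=- P1=- P2=NH2
Op 7: best P0=- P1=NH3 P2=NH2
Op 8: best P0=NH2 P1=NH3 P2=NH2
Op 9: best P0=NH2 P1=NH3 P2=NH2
Op 10: best P0=NH2 P1=NH3 P2=NH2
Op 11: best P0=NH2 P1=NH3 P2=NH3

Answer: P0:NH2 P1:NH3 P2:NH3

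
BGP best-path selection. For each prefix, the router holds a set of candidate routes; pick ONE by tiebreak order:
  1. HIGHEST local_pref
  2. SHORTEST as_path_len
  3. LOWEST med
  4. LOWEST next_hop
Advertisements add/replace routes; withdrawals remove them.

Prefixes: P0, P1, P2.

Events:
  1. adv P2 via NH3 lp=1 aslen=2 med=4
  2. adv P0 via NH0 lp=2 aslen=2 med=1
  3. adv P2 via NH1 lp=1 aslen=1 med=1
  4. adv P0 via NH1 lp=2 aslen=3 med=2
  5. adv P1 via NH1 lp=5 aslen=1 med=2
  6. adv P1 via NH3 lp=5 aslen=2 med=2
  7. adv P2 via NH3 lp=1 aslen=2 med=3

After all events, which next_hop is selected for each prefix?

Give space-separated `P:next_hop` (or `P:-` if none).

Op 1: best P0=- P1=- P2=NH3
Op 2: best P0=NH0 P1=- P2=NH3
Op 3: best P0=NH0 P1=- P2=NH1
Op 4: best P0=NH0 P1=- P2=NH1
Op 5: best P0=NH0 P1=NH1 P2=NH1
Op 6: best P0=NH0 P1=NH1 P2=NH1
Op 7: best P0=NH0 P1=NH1 P2=NH1

Answer: P0:NH0 P1:NH1 P2:NH1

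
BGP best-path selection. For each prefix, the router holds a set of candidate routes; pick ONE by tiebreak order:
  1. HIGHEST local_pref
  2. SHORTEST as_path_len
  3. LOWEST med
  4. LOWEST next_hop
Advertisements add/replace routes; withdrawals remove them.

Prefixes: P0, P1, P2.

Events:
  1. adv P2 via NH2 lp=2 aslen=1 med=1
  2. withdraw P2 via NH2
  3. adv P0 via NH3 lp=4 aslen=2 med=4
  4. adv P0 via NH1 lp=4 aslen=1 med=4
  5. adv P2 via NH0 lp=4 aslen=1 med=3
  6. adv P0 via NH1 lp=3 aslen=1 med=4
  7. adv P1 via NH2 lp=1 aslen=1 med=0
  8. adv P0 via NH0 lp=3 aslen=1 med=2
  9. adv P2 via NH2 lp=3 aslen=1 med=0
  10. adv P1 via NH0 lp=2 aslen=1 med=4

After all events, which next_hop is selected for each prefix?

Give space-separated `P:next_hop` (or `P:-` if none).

Op 1: best P0=- P1=- P2=NH2
Op 2: best P0=- P1=- P2=-
Op 3: best P0=NH3 P1=- P2=-
Op 4: best P0=NH1 P1=- P2=-
Op 5: best P0=NH1 P1=- P2=NH0
Op 6: best P0=NH3 P1=- P2=NH0
Op 7: best P0=NH3 P1=NH2 P2=NH0
Op 8: best P0=NH3 P1=NH2 P2=NH0
Op 9: best P0=NH3 P1=NH2 P2=NH0
Op 10: best P0=NH3 P1=NH0 P2=NH0

Answer: P0:NH3 P1:NH0 P2:NH0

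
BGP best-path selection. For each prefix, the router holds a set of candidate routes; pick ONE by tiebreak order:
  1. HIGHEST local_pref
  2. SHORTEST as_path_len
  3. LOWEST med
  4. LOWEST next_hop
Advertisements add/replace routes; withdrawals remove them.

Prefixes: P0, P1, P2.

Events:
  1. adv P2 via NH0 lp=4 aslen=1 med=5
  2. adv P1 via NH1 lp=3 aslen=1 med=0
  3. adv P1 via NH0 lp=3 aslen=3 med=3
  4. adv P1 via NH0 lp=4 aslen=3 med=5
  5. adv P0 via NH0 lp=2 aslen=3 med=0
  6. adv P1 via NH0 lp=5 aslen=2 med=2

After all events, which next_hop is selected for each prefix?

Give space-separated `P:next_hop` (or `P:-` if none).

Answer: P0:NH0 P1:NH0 P2:NH0

Derivation:
Op 1: best P0=- P1=- P2=NH0
Op 2: best P0=- P1=NH1 P2=NH0
Op 3: best P0=- P1=NH1 P2=NH0
Op 4: best P0=- P1=NH0 P2=NH0
Op 5: best P0=NH0 P1=NH0 P2=NH0
Op 6: best P0=NH0 P1=NH0 P2=NH0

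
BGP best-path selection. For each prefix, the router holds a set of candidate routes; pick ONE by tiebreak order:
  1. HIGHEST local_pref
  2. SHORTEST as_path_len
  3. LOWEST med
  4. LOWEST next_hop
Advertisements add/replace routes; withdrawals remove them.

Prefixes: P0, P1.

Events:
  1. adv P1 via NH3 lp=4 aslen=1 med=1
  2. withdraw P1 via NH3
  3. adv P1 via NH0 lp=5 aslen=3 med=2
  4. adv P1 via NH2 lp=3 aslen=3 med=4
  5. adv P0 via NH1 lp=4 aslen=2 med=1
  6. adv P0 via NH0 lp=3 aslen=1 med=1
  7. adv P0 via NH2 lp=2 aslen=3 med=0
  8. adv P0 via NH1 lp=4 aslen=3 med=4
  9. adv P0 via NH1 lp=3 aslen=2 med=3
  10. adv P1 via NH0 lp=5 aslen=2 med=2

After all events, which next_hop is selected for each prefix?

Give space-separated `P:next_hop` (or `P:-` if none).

Answer: P0:NH0 P1:NH0

Derivation:
Op 1: best P0=- P1=NH3
Op 2: best P0=- P1=-
Op 3: best P0=- P1=NH0
Op 4: best P0=- P1=NH0
Op 5: best P0=NH1 P1=NH0
Op 6: best P0=NH1 P1=NH0
Op 7: best P0=NH1 P1=NH0
Op 8: best P0=NH1 P1=NH0
Op 9: best P0=NH0 P1=NH0
Op 10: best P0=NH0 P1=NH0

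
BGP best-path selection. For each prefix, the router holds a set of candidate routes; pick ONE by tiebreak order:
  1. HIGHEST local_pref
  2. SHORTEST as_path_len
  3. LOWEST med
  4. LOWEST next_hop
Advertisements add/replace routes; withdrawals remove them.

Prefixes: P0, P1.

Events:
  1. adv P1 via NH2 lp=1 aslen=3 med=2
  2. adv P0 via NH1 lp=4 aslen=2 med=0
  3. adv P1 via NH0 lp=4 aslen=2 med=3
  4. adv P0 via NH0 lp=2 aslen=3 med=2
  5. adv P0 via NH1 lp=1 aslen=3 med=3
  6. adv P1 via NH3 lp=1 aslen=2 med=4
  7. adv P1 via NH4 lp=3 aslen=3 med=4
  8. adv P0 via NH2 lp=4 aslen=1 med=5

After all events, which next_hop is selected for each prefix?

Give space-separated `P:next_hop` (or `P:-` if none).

Answer: P0:NH2 P1:NH0

Derivation:
Op 1: best P0=- P1=NH2
Op 2: best P0=NH1 P1=NH2
Op 3: best P0=NH1 P1=NH0
Op 4: best P0=NH1 P1=NH0
Op 5: best P0=NH0 P1=NH0
Op 6: best P0=NH0 P1=NH0
Op 7: best P0=NH0 P1=NH0
Op 8: best P0=NH2 P1=NH0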